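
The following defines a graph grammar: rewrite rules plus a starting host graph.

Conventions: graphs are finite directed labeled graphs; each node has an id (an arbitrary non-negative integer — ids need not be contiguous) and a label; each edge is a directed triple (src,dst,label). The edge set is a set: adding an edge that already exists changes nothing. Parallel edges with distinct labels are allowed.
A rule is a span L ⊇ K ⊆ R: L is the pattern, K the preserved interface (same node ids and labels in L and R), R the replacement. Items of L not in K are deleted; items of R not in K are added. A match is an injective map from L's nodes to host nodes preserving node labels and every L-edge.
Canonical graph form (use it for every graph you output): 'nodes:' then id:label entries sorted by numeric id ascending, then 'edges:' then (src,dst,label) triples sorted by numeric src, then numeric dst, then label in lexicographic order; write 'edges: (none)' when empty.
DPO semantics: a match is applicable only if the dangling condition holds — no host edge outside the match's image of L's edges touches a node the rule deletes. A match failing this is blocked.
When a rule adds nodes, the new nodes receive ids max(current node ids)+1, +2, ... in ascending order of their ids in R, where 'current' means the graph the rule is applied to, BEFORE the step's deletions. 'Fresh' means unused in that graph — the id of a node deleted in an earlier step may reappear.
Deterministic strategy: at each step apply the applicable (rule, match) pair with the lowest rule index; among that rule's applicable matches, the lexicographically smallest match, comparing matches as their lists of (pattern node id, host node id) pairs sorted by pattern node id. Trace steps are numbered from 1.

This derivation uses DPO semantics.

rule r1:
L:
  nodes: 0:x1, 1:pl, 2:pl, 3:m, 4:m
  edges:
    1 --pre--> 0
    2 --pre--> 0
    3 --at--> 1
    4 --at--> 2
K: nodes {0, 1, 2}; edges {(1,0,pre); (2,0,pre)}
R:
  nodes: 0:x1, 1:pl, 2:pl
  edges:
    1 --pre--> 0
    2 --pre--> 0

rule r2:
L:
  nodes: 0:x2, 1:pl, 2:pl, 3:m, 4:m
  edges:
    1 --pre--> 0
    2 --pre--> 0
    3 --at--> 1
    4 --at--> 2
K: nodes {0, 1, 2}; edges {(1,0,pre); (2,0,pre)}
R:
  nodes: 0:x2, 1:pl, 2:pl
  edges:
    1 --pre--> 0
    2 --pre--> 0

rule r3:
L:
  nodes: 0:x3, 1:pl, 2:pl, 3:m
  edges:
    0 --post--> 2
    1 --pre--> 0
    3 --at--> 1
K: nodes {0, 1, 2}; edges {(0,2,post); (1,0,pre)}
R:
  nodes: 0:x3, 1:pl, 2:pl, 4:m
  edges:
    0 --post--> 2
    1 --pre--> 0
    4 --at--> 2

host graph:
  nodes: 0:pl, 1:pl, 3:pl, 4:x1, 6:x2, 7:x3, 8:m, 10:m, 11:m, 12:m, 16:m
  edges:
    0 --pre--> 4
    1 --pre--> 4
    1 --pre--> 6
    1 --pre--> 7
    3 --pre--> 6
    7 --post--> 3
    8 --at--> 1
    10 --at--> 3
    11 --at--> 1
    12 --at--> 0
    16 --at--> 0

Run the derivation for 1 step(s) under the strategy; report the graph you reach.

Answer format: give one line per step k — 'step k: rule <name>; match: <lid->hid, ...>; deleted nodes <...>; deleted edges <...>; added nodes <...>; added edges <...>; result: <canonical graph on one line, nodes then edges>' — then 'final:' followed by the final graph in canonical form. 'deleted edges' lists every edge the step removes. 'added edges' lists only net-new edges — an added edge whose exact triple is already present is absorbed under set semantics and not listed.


step 1: rule r1; match: 0->4, 1->0, 2->1, 3->12, 4->8; deleted nodes 8, 12; deleted edges (8,1,at); (12,0,at); added nodes (none); added edges (none); result: nodes: 0:pl, 1:pl, 3:pl, 4:x1, 6:x2, 7:x3, 10:m, 11:m, 16:m edges: (0,4,pre); (1,4,pre); (1,6,pre); (1,7,pre); (3,6,pre); (7,3,post); (10,3,at); (11,1,at); (16,0,at)
final:
nodes: 0:pl, 1:pl, 3:pl, 4:x1, 6:x2, 7:x3, 10:m, 11:m, 16:m
edges: (0,4,pre); (1,4,pre); (1,6,pre); (1,7,pre); (3,6,pre); (7,3,post); (10,3,at); (11,1,at); (16,0,at)


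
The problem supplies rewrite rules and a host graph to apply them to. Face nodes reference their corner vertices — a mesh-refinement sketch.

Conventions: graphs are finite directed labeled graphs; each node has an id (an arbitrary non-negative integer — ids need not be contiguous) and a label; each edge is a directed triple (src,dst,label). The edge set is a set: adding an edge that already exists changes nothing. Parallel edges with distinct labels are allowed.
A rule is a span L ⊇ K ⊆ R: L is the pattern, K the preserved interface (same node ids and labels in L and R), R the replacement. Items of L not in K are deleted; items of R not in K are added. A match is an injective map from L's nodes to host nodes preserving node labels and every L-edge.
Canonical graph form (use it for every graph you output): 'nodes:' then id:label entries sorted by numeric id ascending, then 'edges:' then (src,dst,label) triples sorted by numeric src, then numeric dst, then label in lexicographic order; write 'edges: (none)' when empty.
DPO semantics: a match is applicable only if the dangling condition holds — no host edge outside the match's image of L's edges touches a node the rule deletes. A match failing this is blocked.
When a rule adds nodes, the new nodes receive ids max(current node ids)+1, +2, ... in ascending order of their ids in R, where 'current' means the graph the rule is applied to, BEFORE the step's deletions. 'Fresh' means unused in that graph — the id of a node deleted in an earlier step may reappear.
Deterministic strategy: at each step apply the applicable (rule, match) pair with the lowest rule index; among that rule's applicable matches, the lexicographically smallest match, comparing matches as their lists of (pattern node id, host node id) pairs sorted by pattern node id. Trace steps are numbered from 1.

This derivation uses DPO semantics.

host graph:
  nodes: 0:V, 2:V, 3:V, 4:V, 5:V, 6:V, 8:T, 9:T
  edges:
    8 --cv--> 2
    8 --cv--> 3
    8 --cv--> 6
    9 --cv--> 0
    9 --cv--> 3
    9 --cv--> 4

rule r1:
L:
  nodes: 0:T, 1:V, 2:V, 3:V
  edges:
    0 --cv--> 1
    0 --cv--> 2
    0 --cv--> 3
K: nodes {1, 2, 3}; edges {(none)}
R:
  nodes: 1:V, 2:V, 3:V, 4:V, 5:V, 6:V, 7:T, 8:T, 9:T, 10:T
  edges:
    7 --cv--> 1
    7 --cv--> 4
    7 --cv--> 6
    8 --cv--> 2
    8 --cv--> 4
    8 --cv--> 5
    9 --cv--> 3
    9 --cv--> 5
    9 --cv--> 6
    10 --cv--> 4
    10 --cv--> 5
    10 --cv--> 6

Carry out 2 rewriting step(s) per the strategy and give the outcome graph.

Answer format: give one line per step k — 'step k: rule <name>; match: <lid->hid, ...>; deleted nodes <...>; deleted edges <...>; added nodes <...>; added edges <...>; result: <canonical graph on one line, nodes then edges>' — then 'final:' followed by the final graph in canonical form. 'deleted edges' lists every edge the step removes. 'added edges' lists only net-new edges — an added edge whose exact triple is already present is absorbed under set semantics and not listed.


step 1: rule r1; match: 0->8, 1->2, 2->3, 3->6; deleted nodes 8; deleted edges (8,2,cv); (8,3,cv); (8,6,cv); added nodes 10, 11, 12, 13, 14, 15, 16; added edges (13,2,cv); (13,10,cv); (13,12,cv); (14,3,cv); (14,10,cv); (14,11,cv); (15,6,cv); (15,11,cv); (15,12,cv); (16,10,cv); (16,11,cv); (16,12,cv); result: nodes: 0:V, 2:V, 3:V, 4:V, 5:V, 6:V, 9:T, 10:V, 11:V, 12:V, 13:T, 14:T, 15:T, 16:T edges: (9,0,cv); (9,3,cv); (9,4,cv); (13,2,cv); (13,10,cv); (13,12,cv); (14,3,cv); (14,10,cv); (14,11,cv); (15,6,cv); (15,11,cv); (15,12,cv); (16,10,cv); (16,11,cv); (16,12,cv)
step 2: rule r1; match: 0->9, 1->0, 2->3, 3->4; deleted nodes 9; deleted edges (9,0,cv); (9,3,cv); (9,4,cv); added nodes 17, 18, 19, 20, 21, 22, 23; added edges (20,0,cv); (20,17,cv); (20,19,cv); (21,3,cv); (21,17,cv); (21,18,cv); (22,4,cv); (22,18,cv); (22,19,cv); (23,17,cv); (23,18,cv); (23,19,cv); result: nodes: 0:V, 2:V, 3:V, 4:V, 5:V, 6:V, 10:V, 11:V, 12:V, 13:T, 14:T, 15:T, 16:T, 17:V, 18:V, 19:V, 20:T, 21:T, 22:T, 23:T edges: (13,2,cv); (13,10,cv); (13,12,cv); (14,3,cv); (14,10,cv); (14,11,cv); (15,6,cv); (15,11,cv); (15,12,cv); (16,10,cv); (16,11,cv); (16,12,cv); (20,0,cv); (20,17,cv); (20,19,cv); (21,3,cv); (21,17,cv); (21,18,cv); (22,4,cv); (22,18,cv); (22,19,cv); (23,17,cv); (23,18,cv); (23,19,cv)
final:
nodes: 0:V, 2:V, 3:V, 4:V, 5:V, 6:V, 10:V, 11:V, 12:V, 13:T, 14:T, 15:T, 16:T, 17:V, 18:V, 19:V, 20:T, 21:T, 22:T, 23:T
edges: (13,2,cv); (13,10,cv); (13,12,cv); (14,3,cv); (14,10,cv); (14,11,cv); (15,6,cv); (15,11,cv); (15,12,cv); (16,10,cv); (16,11,cv); (16,12,cv); (20,0,cv); (20,17,cv); (20,19,cv); (21,3,cv); (21,17,cv); (21,18,cv); (22,4,cv); (22,18,cv); (22,19,cv); (23,17,cv); (23,18,cv); (23,19,cv)


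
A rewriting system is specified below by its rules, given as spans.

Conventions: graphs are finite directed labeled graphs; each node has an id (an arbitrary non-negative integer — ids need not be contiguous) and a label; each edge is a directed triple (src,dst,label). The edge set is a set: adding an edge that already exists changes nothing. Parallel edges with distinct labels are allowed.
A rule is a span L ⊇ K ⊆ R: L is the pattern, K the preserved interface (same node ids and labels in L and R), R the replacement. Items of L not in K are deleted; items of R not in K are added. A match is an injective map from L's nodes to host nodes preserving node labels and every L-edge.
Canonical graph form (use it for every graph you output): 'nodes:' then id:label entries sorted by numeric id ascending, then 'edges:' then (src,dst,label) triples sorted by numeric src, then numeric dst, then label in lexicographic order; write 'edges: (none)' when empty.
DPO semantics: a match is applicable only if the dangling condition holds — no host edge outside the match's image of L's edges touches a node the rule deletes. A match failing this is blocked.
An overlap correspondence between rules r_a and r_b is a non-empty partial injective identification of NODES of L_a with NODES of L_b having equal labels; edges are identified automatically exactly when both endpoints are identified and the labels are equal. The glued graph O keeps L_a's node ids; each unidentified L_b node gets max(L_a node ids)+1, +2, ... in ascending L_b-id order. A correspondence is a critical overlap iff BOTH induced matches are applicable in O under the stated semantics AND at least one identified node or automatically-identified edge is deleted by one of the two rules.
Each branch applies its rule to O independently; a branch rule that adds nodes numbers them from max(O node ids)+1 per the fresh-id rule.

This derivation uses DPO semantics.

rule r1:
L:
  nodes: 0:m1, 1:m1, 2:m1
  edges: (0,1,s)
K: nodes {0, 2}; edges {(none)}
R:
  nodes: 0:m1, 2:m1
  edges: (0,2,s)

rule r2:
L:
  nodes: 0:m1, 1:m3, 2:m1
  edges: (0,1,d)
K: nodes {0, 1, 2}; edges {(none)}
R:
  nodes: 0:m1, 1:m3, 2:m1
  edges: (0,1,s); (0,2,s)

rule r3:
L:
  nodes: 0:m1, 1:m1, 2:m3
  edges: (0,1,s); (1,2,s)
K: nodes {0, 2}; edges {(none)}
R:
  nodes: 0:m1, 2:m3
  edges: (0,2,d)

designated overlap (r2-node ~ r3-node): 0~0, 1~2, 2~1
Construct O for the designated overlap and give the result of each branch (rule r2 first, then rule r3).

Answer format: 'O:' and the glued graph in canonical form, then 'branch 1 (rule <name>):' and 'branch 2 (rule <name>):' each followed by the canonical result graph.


O:
nodes: 0:m1, 1:m3, 2:m1
edges: (0,1,d); (0,2,s); (2,1,s)
branch 1 (rule r2):
nodes: 0:m1, 1:m3, 2:m1
edges: (0,1,s); (0,2,s); (2,1,s)
branch 2 (rule r3):
nodes: 0:m1, 1:m3
edges: (0,1,d)


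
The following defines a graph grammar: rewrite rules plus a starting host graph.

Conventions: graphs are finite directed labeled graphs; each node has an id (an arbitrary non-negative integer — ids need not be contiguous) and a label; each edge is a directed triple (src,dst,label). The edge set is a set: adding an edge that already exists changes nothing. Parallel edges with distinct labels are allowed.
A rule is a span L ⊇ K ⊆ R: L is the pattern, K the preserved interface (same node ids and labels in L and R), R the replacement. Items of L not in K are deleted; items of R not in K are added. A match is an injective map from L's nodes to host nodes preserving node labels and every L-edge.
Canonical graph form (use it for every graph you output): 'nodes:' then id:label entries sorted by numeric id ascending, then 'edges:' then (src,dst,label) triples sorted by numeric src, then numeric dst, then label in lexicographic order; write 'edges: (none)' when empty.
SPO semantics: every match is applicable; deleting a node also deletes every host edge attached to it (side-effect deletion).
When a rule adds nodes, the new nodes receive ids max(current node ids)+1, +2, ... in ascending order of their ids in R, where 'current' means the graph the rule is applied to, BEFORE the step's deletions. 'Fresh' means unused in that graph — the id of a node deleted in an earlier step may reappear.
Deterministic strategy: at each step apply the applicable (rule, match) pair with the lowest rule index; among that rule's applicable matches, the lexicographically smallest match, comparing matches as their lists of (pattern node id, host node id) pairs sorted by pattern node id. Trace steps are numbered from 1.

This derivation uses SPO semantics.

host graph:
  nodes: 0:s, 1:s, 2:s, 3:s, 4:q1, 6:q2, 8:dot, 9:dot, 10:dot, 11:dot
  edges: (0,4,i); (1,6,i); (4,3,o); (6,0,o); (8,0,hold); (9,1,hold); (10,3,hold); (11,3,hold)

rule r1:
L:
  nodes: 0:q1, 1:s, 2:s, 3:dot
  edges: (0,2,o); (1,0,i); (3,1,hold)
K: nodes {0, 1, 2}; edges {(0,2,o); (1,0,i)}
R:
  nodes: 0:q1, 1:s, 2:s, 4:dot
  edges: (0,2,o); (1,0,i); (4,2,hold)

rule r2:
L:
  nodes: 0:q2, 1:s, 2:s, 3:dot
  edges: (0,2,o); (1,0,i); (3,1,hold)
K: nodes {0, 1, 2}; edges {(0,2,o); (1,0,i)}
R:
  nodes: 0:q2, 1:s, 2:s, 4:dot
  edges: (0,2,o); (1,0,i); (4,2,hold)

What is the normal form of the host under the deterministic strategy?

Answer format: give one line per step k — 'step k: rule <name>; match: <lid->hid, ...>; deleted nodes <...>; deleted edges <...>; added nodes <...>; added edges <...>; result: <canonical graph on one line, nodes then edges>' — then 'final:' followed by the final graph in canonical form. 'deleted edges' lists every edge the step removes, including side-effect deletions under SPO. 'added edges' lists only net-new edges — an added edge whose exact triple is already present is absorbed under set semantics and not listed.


step 1: rule r1; match: 0->4, 1->0, 2->3, 3->8; deleted nodes 8; deleted edges (8,0,hold); added nodes 12; added edges (12,3,hold); result: nodes: 0:s, 1:s, 2:s, 3:s, 4:q1, 6:q2, 9:dot, 10:dot, 11:dot, 12:dot edges: (0,4,i); (1,6,i); (4,3,o); (6,0,o); (9,1,hold); (10,3,hold); (11,3,hold); (12,3,hold)
step 2: rule r2; match: 0->6, 1->1, 2->0, 3->9; deleted nodes 9; deleted edges (9,1,hold); added nodes 13; added edges (13,0,hold); result: nodes: 0:s, 1:s, 2:s, 3:s, 4:q1, 6:q2, 10:dot, 11:dot, 12:dot, 13:dot edges: (0,4,i); (1,6,i); (4,3,o); (6,0,o); (10,3,hold); (11,3,hold); (12,3,hold); (13,0,hold)
step 3: rule r1; match: 0->4, 1->0, 2->3, 3->13; deleted nodes 13; deleted edges (13,0,hold); added nodes 14; added edges (14,3,hold); result: nodes: 0:s, 1:s, 2:s, 3:s, 4:q1, 6:q2, 10:dot, 11:dot, 12:dot, 14:dot edges: (0,4,i); (1,6,i); (4,3,o); (6,0,o); (10,3,hold); (11,3,hold); (12,3,hold); (14,3,hold)
final:
nodes: 0:s, 1:s, 2:s, 3:s, 4:q1, 6:q2, 10:dot, 11:dot, 12:dot, 14:dot
edges: (0,4,i); (1,6,i); (4,3,o); (6,0,o); (10,3,hold); (11,3,hold); (12,3,hold); (14,3,hold)


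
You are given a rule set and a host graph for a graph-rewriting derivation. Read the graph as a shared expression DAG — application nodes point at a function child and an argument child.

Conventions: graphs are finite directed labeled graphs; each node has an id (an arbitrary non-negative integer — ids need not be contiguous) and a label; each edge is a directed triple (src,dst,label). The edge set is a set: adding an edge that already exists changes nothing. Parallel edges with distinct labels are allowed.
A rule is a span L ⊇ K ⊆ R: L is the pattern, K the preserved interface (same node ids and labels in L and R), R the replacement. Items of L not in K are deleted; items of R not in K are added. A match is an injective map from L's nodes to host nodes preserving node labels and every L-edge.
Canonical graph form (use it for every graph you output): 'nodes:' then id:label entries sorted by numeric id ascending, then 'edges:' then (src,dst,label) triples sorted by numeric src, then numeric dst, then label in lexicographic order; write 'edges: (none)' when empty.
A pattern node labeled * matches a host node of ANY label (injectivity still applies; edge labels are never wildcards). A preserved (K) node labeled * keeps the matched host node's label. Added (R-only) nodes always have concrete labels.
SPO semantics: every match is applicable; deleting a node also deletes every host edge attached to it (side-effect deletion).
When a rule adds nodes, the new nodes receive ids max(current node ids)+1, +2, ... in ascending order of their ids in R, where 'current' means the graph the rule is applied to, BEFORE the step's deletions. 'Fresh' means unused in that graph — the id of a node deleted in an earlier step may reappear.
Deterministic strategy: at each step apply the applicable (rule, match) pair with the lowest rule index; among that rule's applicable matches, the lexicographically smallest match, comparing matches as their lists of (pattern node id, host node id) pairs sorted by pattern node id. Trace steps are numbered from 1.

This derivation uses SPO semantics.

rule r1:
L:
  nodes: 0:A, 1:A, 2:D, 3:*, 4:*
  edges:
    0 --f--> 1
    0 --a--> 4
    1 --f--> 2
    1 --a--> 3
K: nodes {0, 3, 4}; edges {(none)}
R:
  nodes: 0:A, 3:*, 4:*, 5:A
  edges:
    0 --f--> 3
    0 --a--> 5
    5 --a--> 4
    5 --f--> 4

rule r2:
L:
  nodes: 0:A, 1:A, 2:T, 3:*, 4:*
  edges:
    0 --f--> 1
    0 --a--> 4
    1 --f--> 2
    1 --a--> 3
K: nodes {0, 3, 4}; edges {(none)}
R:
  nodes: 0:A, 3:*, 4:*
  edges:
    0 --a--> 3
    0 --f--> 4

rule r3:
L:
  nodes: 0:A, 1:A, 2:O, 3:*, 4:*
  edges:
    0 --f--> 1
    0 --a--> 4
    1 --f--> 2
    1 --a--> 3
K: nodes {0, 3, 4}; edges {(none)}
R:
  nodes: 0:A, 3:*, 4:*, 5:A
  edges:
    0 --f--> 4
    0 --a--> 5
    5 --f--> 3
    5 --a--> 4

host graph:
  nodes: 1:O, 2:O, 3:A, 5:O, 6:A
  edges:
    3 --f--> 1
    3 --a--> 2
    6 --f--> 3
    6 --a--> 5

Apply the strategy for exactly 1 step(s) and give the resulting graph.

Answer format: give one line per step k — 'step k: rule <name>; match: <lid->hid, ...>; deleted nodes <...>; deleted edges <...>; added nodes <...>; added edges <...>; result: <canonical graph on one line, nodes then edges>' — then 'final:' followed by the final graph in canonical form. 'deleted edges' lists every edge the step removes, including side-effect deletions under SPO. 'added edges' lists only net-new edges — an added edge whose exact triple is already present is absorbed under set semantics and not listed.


step 1: rule r3; match: 0->6, 1->3, 2->1, 3->2, 4->5; deleted nodes 1, 3; deleted edges (3,1,f); (3,2,a); (6,3,f); (6,5,a); added nodes 7; added edges (6,5,f); (6,7,a); (7,2,f); (7,5,a); result: nodes: 2:O, 5:O, 6:A, 7:A edges: (6,5,f); (6,7,a); (7,2,f); (7,5,a)
final:
nodes: 2:O, 5:O, 6:A, 7:A
edges: (6,5,f); (6,7,a); (7,2,f); (7,5,a)


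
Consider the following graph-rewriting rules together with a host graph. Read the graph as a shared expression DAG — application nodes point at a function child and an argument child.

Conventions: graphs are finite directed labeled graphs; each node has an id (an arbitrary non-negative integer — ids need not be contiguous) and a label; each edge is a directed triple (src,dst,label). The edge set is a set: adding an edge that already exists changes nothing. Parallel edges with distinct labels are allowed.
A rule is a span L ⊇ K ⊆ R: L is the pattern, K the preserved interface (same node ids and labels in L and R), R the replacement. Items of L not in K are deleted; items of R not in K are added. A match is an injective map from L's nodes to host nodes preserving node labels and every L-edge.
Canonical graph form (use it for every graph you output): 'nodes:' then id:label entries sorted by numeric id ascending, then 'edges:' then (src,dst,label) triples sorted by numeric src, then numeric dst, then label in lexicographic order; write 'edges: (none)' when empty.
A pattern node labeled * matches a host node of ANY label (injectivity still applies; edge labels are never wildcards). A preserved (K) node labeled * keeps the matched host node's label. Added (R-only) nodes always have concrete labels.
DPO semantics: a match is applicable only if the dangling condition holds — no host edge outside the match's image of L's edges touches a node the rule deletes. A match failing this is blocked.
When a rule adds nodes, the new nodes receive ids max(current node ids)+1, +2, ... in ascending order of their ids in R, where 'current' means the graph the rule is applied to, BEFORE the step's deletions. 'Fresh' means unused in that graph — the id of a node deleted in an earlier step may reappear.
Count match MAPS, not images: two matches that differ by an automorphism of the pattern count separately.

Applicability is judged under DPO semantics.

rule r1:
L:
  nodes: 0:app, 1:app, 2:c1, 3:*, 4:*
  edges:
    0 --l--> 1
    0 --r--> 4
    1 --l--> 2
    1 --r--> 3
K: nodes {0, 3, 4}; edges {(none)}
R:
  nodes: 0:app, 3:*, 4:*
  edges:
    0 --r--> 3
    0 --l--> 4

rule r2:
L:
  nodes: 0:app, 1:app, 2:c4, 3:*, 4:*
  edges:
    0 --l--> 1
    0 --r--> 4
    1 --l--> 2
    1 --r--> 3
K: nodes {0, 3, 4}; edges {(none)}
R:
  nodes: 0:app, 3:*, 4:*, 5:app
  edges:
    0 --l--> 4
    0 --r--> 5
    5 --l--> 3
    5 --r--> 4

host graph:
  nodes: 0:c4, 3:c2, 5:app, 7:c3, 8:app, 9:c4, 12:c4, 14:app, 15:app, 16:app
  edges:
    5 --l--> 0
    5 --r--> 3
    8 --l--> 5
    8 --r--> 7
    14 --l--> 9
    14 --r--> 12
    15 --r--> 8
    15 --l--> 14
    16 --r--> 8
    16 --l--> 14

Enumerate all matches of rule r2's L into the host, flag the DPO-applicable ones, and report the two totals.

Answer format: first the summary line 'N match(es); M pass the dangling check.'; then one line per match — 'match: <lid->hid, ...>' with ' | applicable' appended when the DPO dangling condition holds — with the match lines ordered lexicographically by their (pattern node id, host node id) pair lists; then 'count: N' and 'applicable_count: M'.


3 match(es); 1 pass the dangling check.
match: 0->8, 1->5, 2->0, 3->3, 4->7 | applicable
match: 0->15, 1->14, 2->9, 3->12, 4->8
match: 0->16, 1->14, 2->9, 3->12, 4->8
count: 3
applicable_count: 1


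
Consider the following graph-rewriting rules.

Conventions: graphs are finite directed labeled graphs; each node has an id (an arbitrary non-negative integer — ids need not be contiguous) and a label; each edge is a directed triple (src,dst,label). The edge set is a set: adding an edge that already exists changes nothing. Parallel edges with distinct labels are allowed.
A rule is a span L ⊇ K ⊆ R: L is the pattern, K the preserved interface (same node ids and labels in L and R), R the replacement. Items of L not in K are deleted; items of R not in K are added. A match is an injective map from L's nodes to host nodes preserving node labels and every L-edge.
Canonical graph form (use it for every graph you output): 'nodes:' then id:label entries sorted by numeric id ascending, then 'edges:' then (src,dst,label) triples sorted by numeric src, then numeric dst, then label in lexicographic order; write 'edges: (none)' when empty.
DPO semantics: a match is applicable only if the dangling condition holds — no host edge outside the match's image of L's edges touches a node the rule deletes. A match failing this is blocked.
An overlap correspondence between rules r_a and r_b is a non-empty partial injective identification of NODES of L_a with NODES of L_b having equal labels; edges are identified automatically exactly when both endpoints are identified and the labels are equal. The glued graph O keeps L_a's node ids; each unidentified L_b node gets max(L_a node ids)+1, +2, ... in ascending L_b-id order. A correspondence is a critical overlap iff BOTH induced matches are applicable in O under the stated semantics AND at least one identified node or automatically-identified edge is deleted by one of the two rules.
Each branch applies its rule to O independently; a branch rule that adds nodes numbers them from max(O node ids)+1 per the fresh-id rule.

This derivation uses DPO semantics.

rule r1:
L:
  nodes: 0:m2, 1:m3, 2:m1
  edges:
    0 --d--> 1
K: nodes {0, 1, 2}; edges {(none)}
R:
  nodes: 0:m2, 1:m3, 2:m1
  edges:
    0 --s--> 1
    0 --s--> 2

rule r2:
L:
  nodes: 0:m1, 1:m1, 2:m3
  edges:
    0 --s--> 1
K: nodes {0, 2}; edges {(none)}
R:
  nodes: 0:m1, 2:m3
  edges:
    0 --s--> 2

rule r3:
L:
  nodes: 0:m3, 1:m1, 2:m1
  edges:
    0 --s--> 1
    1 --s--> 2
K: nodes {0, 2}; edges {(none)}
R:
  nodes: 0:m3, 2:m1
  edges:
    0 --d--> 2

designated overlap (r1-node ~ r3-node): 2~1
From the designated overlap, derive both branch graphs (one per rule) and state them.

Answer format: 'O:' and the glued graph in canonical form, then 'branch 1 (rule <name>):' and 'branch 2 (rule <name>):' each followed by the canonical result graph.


O:
nodes: 0:m2, 1:m3, 2:m1, 3:m3, 4:m1
edges: (0,1,d); (2,4,s); (3,2,s)
branch 1 (rule r1):
nodes: 0:m2, 1:m3, 2:m1, 3:m3, 4:m1
edges: (0,1,s); (0,2,s); (2,4,s); (3,2,s)
branch 2 (rule r3):
nodes: 0:m2, 1:m3, 3:m3, 4:m1
edges: (0,1,d); (3,4,d)


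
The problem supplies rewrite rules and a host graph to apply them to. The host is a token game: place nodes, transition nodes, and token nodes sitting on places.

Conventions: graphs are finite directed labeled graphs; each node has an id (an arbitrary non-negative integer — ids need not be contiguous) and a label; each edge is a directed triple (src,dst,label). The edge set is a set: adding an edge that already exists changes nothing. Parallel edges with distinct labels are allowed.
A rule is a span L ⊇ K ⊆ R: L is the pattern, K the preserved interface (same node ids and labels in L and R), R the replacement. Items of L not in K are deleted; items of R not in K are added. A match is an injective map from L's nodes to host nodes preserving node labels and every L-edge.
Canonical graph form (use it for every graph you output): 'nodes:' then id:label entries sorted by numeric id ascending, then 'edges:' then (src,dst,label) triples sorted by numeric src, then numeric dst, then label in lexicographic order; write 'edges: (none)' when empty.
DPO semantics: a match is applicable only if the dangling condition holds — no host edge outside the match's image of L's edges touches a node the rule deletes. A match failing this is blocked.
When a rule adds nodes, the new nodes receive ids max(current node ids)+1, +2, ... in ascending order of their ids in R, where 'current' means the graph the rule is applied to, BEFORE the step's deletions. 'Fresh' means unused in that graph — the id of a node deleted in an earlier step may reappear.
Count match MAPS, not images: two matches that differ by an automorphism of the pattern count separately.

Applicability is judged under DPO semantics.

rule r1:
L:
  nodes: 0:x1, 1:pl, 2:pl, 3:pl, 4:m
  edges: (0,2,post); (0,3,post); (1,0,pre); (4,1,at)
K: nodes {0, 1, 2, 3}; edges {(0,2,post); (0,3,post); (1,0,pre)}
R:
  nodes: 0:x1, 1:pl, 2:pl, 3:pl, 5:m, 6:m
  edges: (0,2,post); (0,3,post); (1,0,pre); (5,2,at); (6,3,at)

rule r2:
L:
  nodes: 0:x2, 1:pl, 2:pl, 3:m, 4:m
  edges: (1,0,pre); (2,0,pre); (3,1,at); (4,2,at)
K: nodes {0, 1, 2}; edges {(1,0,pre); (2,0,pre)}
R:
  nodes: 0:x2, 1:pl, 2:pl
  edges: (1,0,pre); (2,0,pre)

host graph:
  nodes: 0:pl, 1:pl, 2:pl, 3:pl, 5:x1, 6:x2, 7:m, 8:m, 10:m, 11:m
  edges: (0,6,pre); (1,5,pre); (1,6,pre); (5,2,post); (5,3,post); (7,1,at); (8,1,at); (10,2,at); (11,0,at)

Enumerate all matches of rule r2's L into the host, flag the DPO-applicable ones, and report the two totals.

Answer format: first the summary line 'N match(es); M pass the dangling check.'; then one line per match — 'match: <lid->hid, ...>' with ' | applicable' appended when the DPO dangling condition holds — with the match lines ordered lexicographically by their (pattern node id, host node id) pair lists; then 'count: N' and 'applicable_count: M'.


4 match(es); 4 pass the dangling check.
match: 0->6, 1->0, 2->1, 3->11, 4->7 | applicable
match: 0->6, 1->0, 2->1, 3->11, 4->8 | applicable
match: 0->6, 1->1, 2->0, 3->7, 4->11 | applicable
match: 0->6, 1->1, 2->0, 3->8, 4->11 | applicable
count: 4
applicable_count: 4


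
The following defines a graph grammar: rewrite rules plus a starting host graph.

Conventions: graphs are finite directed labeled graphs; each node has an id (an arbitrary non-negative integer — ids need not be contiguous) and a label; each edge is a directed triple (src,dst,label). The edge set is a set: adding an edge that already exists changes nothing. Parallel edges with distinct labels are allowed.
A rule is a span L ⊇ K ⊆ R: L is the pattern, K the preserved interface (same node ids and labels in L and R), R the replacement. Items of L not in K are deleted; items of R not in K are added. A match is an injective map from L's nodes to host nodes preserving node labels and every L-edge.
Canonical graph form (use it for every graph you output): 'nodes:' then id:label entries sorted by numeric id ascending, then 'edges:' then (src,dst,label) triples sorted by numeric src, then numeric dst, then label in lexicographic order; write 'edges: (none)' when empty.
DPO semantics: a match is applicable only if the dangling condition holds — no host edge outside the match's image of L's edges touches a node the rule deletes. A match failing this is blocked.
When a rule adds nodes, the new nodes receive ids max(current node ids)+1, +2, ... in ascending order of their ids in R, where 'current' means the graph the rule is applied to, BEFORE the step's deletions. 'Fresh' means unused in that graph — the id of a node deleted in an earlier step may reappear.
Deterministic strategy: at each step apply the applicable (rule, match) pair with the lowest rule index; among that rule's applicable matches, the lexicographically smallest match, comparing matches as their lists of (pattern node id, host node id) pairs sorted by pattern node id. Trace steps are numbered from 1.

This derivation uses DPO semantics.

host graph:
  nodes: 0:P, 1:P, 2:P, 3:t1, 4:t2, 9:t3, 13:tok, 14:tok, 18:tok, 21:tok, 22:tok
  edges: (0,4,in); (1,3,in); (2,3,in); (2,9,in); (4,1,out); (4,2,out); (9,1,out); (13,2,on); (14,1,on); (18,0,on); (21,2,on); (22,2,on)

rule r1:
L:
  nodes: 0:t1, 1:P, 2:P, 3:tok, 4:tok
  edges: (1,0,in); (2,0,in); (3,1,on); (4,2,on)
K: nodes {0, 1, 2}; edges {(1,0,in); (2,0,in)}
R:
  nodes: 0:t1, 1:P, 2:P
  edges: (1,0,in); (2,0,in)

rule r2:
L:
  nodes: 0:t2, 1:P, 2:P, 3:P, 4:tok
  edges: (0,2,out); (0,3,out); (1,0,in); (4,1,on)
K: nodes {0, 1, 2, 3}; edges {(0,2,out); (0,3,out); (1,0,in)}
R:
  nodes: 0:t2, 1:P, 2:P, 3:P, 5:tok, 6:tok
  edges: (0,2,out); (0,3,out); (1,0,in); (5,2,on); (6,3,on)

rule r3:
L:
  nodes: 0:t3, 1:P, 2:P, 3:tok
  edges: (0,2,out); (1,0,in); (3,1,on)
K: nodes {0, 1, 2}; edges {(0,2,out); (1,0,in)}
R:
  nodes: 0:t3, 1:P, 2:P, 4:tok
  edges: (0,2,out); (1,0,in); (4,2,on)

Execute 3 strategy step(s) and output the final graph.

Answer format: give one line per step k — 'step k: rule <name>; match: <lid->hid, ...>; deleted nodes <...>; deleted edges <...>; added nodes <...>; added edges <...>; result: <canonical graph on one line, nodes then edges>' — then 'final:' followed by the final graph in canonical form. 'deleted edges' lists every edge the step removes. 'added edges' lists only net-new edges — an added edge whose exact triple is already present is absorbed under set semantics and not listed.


step 1: rule r1; match: 0->3, 1->1, 2->2, 3->14, 4->13; deleted nodes 13, 14; deleted edges (13,2,on); (14,1,on); added nodes (none); added edges (none); result: nodes: 0:P, 1:P, 2:P, 3:t1, 4:t2, 9:t3, 18:tok, 21:tok, 22:tok edges: (0,4,in); (1,3,in); (2,3,in); (2,9,in); (4,1,out); (4,2,out); (9,1,out); (18,0,on); (21,2,on); (22,2,on)
step 2: rule r2; match: 0->4, 1->0, 2->1, 3->2, 4->18; deleted nodes 18; deleted edges (18,0,on); added nodes 23, 24; added edges (23,1,on); (24,2,on); result: nodes: 0:P, 1:P, 2:P, 3:t1, 4:t2, 9:t3, 21:tok, 22:tok, 23:tok, 24:tok edges: (0,4,in); (1,3,in); (2,3,in); (2,9,in); (4,1,out); (4,2,out); (9,1,out); (21,2,on); (22,2,on); (23,1,on); (24,2,on)
step 3: rule r1; match: 0->3, 1->1, 2->2, 3->23, 4->21; deleted nodes 21, 23; deleted edges (21,2,on); (23,1,on); added nodes (none); added edges (none); result: nodes: 0:P, 1:P, 2:P, 3:t1, 4:t2, 9:t3, 22:tok, 24:tok edges: (0,4,in); (1,3,in); (2,3,in); (2,9,in); (4,1,out); (4,2,out); (9,1,out); (22,2,on); (24,2,on)
final:
nodes: 0:P, 1:P, 2:P, 3:t1, 4:t2, 9:t3, 22:tok, 24:tok
edges: (0,4,in); (1,3,in); (2,3,in); (2,9,in); (4,1,out); (4,2,out); (9,1,out); (22,2,on); (24,2,on)


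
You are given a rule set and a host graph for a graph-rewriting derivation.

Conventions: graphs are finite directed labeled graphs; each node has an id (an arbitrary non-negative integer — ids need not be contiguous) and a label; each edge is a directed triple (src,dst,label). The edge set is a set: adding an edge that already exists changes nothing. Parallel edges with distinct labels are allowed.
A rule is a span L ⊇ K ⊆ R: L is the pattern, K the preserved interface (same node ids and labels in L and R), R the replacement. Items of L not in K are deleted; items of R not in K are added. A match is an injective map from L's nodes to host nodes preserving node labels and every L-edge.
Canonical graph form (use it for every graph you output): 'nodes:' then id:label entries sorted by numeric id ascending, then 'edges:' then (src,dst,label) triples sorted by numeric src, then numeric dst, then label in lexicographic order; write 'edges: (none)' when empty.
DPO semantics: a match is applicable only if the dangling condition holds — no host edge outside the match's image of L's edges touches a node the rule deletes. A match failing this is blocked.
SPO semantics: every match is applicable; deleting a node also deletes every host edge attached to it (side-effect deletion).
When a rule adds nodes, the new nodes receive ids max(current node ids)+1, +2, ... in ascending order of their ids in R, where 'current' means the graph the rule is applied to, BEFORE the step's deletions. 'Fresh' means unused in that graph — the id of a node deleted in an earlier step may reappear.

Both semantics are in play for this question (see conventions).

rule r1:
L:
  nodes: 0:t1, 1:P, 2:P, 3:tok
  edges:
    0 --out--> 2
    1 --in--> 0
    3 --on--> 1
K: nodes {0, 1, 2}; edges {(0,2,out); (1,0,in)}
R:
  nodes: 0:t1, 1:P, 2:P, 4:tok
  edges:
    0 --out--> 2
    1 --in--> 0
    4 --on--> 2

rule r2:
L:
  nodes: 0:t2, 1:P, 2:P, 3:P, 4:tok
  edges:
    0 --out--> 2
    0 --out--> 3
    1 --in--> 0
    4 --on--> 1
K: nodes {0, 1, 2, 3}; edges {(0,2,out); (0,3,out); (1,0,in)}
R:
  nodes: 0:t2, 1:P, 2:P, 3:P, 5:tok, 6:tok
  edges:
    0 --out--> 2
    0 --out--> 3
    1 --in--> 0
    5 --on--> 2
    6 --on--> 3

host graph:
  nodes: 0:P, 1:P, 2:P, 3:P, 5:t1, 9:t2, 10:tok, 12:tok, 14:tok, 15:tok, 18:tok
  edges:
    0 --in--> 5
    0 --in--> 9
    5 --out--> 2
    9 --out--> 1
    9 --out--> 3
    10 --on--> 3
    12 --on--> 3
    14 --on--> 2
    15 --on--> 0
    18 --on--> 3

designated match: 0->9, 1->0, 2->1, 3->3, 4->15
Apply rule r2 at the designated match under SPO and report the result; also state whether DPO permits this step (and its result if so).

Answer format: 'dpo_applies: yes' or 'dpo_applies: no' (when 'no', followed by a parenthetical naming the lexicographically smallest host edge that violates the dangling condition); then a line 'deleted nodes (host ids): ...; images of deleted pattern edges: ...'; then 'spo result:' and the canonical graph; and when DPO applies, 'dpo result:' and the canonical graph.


dpo_applies: yes
deleted nodes (host ids): 15; images of deleted pattern edges: (15,0,on)
spo result:
nodes: 0:P, 1:P, 2:P, 3:P, 5:t1, 9:t2, 10:tok, 12:tok, 14:tok, 18:tok, 19:tok, 20:tok
edges: (0,5,in); (0,9,in); (5,2,out); (9,1,out); (9,3,out); (10,3,on); (12,3,on); (14,2,on); (18,3,on); (19,1,on); (20,3,on)
dpo result:
nodes: 0:P, 1:P, 2:P, 3:P, 5:t1, 9:t2, 10:tok, 12:tok, 14:tok, 18:tok, 19:tok, 20:tok
edges: (0,5,in); (0,9,in); (5,2,out); (9,1,out); (9,3,out); (10,3,on); (12,3,on); (14,2,on); (18,3,on); (19,1,on); (20,3,on)


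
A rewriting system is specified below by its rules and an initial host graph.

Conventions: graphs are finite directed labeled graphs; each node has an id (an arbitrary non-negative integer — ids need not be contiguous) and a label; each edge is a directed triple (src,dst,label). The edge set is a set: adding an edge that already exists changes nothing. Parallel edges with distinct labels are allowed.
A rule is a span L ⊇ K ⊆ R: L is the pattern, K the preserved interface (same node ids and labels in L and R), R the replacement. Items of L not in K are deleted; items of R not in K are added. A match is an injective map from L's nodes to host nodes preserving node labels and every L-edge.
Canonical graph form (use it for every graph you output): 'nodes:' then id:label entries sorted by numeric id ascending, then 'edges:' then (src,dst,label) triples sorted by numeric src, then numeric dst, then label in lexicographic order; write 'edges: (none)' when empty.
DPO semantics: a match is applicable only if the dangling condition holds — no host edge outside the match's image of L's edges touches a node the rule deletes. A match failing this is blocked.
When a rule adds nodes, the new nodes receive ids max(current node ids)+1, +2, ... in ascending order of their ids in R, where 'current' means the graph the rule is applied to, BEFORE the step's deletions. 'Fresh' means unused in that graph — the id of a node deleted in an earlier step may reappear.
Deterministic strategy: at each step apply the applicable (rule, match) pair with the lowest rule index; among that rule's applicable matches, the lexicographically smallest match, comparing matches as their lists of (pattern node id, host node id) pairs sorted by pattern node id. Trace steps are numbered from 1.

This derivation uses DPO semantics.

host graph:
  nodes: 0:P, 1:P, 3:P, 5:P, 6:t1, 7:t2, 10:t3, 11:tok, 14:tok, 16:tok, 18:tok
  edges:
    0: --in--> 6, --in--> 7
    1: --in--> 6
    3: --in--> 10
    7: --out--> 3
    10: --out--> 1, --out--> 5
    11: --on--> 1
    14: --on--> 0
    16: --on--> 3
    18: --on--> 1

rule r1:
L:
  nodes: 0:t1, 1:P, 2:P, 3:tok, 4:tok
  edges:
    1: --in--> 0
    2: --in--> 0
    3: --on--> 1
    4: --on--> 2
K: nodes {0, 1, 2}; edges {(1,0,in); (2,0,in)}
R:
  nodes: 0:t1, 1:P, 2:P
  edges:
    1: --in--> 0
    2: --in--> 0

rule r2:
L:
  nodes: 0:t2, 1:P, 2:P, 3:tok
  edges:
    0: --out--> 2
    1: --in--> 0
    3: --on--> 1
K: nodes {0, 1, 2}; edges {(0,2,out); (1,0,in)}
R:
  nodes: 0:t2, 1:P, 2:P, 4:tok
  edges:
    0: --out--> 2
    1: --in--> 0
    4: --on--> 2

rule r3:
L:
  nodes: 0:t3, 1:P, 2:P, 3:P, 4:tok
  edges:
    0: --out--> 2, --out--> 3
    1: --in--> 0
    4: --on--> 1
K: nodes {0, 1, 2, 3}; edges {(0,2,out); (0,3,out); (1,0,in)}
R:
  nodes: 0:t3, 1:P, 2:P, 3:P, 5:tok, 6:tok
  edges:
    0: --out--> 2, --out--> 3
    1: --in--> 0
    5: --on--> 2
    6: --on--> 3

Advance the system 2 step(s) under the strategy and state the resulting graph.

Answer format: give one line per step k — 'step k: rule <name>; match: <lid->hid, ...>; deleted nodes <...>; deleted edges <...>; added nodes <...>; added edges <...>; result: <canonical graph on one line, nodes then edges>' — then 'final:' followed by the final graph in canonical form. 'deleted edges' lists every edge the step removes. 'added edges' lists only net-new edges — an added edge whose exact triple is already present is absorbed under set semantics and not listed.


step 1: rule r1; match: 0->6, 1->0, 2->1, 3->14, 4->11; deleted nodes 11, 14; deleted edges (11,1,on); (14,0,on); added nodes (none); added edges (none); result: nodes: 0:P, 1:P, 3:P, 5:P, 6:t1, 7:t2, 10:t3, 16:tok, 18:tok edges: (0,6,in); (0,7,in); (1,6,in); (3,10,in); (7,3,out); (10,1,out); (10,5,out); (16,3,on); (18,1,on)
step 2: rule r3; match: 0->10, 1->3, 2->1, 3->5, 4->16; deleted nodes 16; deleted edges (16,3,on); added nodes 19, 20; added edges (19,1,on); (20,5,on); result: nodes: 0:P, 1:P, 3:P, 5:P, 6:t1, 7:t2, 10:t3, 18:tok, 19:tok, 20:tok edges: (0,6,in); (0,7,in); (1,6,in); (3,10,in); (7,3,out); (10,1,out); (10,5,out); (18,1,on); (19,1,on); (20,5,on)
final:
nodes: 0:P, 1:P, 3:P, 5:P, 6:t1, 7:t2, 10:t3, 18:tok, 19:tok, 20:tok
edges: (0,6,in); (0,7,in); (1,6,in); (3,10,in); (7,3,out); (10,1,out); (10,5,out); (18,1,on); (19,1,on); (20,5,on)
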